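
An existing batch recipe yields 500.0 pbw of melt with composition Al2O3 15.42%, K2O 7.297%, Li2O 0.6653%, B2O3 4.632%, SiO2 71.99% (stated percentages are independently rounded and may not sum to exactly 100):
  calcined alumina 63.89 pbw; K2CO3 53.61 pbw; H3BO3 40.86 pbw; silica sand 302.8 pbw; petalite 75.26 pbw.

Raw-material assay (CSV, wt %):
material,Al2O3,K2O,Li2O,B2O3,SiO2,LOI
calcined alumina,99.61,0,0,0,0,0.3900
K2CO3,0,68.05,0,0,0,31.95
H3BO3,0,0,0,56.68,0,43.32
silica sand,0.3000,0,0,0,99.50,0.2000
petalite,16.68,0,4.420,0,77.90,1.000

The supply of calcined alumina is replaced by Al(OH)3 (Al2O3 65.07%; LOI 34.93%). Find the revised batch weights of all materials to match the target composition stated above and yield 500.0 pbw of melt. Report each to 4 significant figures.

All internal work maintains full float precision all the way through. Intermediates are displayed rounded to 4 significant digits when written out. Every reported figure is rounded just once. All derived quantities (ignition loss, net glass mass, the totals, yield, the five compositions) are rebuilt at full precision from the weighed amounts for 500.0 pbw of glass, exactly as shown in the problem or the answer.
Oxide mass targets, per 500.0 pbw melt:
  Al2O3: 15.42% × 500.0 = 77.10 pbw
  K2O: 7.297% × 500.0 = 36.48 pbw
  Li2O: 0.6653% × 500.0 = 3.326 pbw
  B2O3: 4.632% × 500.0 = 23.16 pbw
  SiO2: 71.99% × 500.0 = 360.0 pbw
A balance pass over the oxides, with the batch weights as given, under the basis named above (target by target, the sums agree inside rounding margins):
  Al2O3: 97.80·0.6507 + 302.8·0.003000 + 75.26·0.1668 = 77.10 pbw (target 77.10 pbw)
  K2O: 53.61·0.6805 = 36.48 pbw (target 36.48 pbw)
  Li2O: 75.26·0.04420 = 3.326 pbw (target 3.326 pbw)
  B2O3: 40.86·0.5668 = 23.16 pbw (target 23.16 pbw)
  SiO2: 302.8·0.9950 + 75.26·0.7790 = 359.9 pbw (target 360.0 pbw)
The glass-mass cross-check: batch total minus LOI = 500.0 pbw (per-oxide target masses sum to 500.0 pbw; against the stated basis, 500.0 pbw — a pure rounding effect).
Batch total: Σ batch = 570.3 pbw; LOI loss = Σ batch·LOI = 70.35 pbw; the yield ratio, glass ÷ batch: 87.67%.

Revised batch per 500.0 pbw melt:
  Al(OH)3: 97.80 pbw
  K2CO3: 53.61 pbw
  H3BO3: 40.86 pbw
  silica sand: 302.8 pbw
  petalite: 75.26 pbw
Total batch = 570.3 pbw; LOI loss = 70.35 pbw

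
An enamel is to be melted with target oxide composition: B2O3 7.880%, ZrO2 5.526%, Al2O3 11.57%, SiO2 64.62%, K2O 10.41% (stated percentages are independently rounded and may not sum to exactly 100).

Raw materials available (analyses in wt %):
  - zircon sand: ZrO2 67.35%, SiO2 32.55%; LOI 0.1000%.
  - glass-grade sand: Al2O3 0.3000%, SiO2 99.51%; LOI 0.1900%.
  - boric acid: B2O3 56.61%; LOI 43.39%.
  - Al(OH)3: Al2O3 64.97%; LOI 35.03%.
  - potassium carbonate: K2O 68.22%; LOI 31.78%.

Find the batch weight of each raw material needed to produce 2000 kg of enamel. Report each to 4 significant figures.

Batch per 2000 kg enamel:
  zircon sand: 164.1 kg
  glass-grade sand: 1245 kg
  boric acid: 278.4 kg
  Al(OH)3: 350.4 kg
  potassium carbonate: 305.2 kg
Total batch = 2343 kg; LOI loss = 343.1 kg; yield = 85.36%

Working values are shown, rounded to four significant digits, in the working. The working math holds full precision from start to finish. Every reported value takes exactly one rounding — all derived quantities, including ignition loss, yield, totals, the five compositions, glass mass, are rebuilt from the batch weights for 2000 kg of glass in full precision, precisely as stated by question or answer.
Per-oxide target masses for 2000 kg enamel:
  B2O3: 7.880% × 2000 = 157.6 kg
  ZrO2: 5.526% × 2000 = 110.5 kg
  Al2O3: 11.57% × 2000 = 231.4 kg
  SiO2: 64.62% × 2000 = 1292 kg
  K2O: 10.41% × 2000 = 208.2 kg
Sums-versus-targets review given the weights on record, per the basis as stated (each sum matches its target mass modulo rounding of the values):
  B2O3: 278.4·0.5661 = 157.6 kg (target 157.6 kg)
  ZrO2: 164.1·0.6735 = 110.5 kg (target 110.5 kg)
  Al2O3: 1245·0.003000 + 350.4·0.6497 = 231.4 kg (target 231.4 kg)
  SiO2: 164.1·0.3255 + 1245·0.9951 = 1292 kg (target 1292 kg)
  K2O: 305.2·0.6822 = 208.2 kg (target 208.2 kg)
The glass-mass cross-check: net batch after ignition = 2000 kg (the Σ of target masses is 2000 kg; the stated basis being 2000 kg — differing by rounding only).
Whole-batch sum: Σ batch = 2343 kg; ignition loss, Σ(batch × LOI) = 343.1 kg; yield: glass divided by total = 85.36%.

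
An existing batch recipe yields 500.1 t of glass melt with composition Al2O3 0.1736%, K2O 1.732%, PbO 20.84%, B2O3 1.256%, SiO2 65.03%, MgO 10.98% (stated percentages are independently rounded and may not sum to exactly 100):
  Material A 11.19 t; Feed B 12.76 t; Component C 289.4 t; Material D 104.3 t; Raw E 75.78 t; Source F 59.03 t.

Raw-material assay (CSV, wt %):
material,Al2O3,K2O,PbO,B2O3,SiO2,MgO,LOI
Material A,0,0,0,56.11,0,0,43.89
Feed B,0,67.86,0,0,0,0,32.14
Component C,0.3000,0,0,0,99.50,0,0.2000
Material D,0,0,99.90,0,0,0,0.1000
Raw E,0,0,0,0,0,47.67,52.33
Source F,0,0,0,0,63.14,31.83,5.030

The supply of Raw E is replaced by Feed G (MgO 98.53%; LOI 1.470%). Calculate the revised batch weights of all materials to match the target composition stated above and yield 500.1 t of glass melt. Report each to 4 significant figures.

All internal work holds exact precision through every step; in-progress results are printed with 4-significant-digit rounding across the worked steps — each reported number takes just one rounding — all derived quantities, which include LOI, six oxide percentages, totals, yield, net glass mass, are carried at exact precision, as set out in the question or the answer, starting from the weights for 500.1 t of glass.
Oxide-by-oxide targets in 500.1 t glass melt:
  Al2O3: 0.1736% × 500.1 = 0.8682 t
  K2O: 1.732% × 500.1 = 8.662 t
  PbO: 20.84% × 500.1 = 104.2 t
  B2O3: 1.256% × 500.1 = 6.281 t
  SiO2: 65.03% × 500.1 = 325.2 t
  MgO: 10.98% × 500.1 = 54.91 t
Verifying the oxide balance with the batch weights as given, at the basis given (oxide sums agree with the targets once rounding is allowed for):
  Al2O3: 289.4·0.003000 = 0.8682 t (target 0.8682 t)
  K2O: 12.76·0.6786 = 8.659 t (target 8.662 t)
  PbO: 104.3·0.9990 = 104.2 t (target 104.2 t)
  B2O3: 11.19·0.5611 = 6.279 t (target 6.281 t)
  SiO2: 289.4·0.9950 + 59.03·0.6314 = 325.2 t (target 325.2 t)
  MgO: 36.66·0.9853 + 59.03·0.3183 = 54.91 t (target 54.91 t)
Glass-mass sanity pass: whole batch net of LOI = 500.1 t (the targets, summed, come to 500.2 t; the stated basis being 500.1 t — gaps are rounding artifacts).
Summing the batch: Σ batch = 513.3 t; LOI removed, Σ of batch·LOI: 13.20 t; yield, glass over the total, = 97.43%.

Revised batch per 500.1 t glass melt:
  Material A: 11.19 t
  Feed B: 12.76 t
  Component C: 289.4 t
  Material D: 104.3 t
  Feed G: 36.66 t
  Source F: 59.03 t
Total batch = 513.3 t; LOI loss = 13.20 t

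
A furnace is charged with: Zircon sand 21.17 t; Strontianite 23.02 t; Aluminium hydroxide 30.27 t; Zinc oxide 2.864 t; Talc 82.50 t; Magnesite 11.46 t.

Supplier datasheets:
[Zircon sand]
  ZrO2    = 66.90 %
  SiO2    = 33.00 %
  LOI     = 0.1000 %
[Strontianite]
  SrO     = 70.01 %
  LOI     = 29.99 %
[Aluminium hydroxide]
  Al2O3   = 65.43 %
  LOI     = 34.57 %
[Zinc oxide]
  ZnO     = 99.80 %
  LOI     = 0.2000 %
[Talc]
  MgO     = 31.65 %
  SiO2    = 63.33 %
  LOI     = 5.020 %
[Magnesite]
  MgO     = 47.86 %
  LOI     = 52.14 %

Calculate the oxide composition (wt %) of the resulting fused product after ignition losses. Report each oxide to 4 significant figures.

All internal work carries full precision end to end. In-progress results are rounded off to 4 significant figures wherever printed; each reported number takes a single rounding; derived quantities are re-derived from the weighed amounts for 143.8 t of glass in full precision (yield, glass mass, ignition loss, totals, the six compositions), exactly as shown in problem or answer.
Delivered oxide masses:
  ZnO: 2.864·0.9980 = 2.858 t
  MgO: 82.50·0.3165 + 11.46·0.4786 = 31.60 t
  Al2O3: 30.27·0.6543 = 19.81 t
  ZrO2: 21.17·0.6690 = 14.16 t
  SrO: 23.02·0.7001 = 16.12 t
  SiO2: 21.17·0.3300 + 82.50·0.6333 = 59.23 t
LOI: 21.17·0.001000 + 23.02·0.2999 + 30.27·0.3457 + 2.864·0.002000 + 82.50·0.05020 + 11.46·0.5214 = 27.51 t
Glass = total batch minus LOI = 171.3 − 27.51 = 143.8 t (consistent with Σ oxide mass)
each wt % is 100 × oxide ÷ glass

Glass mass = 143.8 t (batch 171.3 − LOI 27.51).
Composition: ZnO 1.988%, MgO 21.98%, Al2O3 13.78%, ZrO2 9.851%, SrO 11.21%, SiO2 41.20%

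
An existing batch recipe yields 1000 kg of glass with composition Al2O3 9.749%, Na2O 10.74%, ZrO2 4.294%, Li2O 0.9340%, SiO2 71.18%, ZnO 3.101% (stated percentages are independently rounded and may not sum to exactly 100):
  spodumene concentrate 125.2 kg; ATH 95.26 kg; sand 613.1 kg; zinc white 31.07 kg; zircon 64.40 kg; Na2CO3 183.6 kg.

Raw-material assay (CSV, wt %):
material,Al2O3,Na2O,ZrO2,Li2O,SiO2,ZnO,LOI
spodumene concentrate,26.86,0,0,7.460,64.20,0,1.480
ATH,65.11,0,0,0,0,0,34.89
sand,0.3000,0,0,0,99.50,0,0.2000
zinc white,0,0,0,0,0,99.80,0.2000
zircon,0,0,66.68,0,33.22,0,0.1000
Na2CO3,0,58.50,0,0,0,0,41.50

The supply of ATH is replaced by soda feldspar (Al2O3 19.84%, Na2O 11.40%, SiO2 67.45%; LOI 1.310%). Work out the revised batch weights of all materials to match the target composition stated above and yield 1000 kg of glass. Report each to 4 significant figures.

Each numeric step maintains full precision all the way through — the intermediate values are displayed, rounded to 4 significant figures, at each printed step; a single rounding yields each reported number. Derived quantities (glass mass, the yield, six oxide percentages, totals, LOI) are carried using the weight values at 1000 kg of glass in full precision, exactly as printed in either problem or answer.
Per-oxide target masses for 1000 kg glass:
  Al2O3: 9.749% × 1000 = 97.49 kg
  Na2O: 10.74% × 1000 = 107.4 kg
  ZrO2: 4.294% × 1000 = 42.94 kg
  Li2O: 0.9340% × 1000 = 9.340 kg
  SiO2: 71.18% × 1000 = 711.8 kg
  ZnO: 3.101% × 1000 = 31.01 kg
Checking each oxide sum with the batch weights as given, for the quoted basis mass (each sum matches its target mass modulo rounding of the values):
  Al2O3: 125.2·0.2686 + 315.8·0.1984 + 399.0·0.003000 = 97.48 kg (target 97.49 kg)
  Na2O: 315.8·0.1140 + 122.0·0.5850 = 107.4 kg (target 107.4 kg)
  ZrO2: 64.40·0.6668 = 42.94 kg (target 42.94 kg)
  Li2O: 125.2·0.07460 = 9.340 kg (target 9.340 kg)
  SiO2: 125.2·0.6420 + 315.8·0.6745 + 399.0·0.9950 + 64.40·0.3322 = 711.8 kg (target 711.8 kg)
  ZnO: 31.07·0.9980 = 31.01 kg (target 31.01 kg)
Consistency of the glass mass: net batch after ignition = 999.9 kg (targets for the oxides total 1000 kg; against the stated basis, 1000 kg — differing by rounding only).
Batch total: Σ batch = 1057 kg; the LOI term Σ batch·LOI equals 57.54 kg; yield: glass divided by total = 94.56%.

Revised batch per 1000 kg glass:
  spodumene concentrate: 125.2 kg
  soda feldspar: 315.8 kg
  sand: 399.0 kg
  zinc white: 31.07 kg
  zircon: 64.40 kg
  Na2CO3: 122.0 kg
Total batch = 1057 kg; LOI loss = 57.54 kg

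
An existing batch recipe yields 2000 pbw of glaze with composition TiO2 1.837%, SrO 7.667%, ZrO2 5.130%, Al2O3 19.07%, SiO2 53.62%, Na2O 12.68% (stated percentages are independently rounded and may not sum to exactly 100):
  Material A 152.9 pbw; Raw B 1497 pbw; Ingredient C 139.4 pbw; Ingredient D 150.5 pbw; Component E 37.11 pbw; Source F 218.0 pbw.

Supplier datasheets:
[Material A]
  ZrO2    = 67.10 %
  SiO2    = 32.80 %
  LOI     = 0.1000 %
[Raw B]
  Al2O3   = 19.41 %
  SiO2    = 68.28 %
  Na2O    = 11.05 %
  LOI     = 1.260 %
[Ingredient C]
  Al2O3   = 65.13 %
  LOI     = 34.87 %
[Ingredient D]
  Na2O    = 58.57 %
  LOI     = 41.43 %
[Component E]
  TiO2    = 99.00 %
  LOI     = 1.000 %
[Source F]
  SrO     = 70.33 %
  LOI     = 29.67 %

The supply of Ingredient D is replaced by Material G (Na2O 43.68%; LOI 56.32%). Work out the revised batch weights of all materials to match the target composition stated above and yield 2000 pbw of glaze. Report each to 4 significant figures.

Intermediates are shown, with 4-significant-digit rounding, within the worked lines — the working math keeps exact precision throughout; every reported value undergoes a single rounding; the derived quantities, including six oxide percentages, the totals, the yield, ignition loss, glass mass, are computed starting from the weights at 2000 pbw of glass at exact precision, precisely as stated by the problem or answer text.
Per-oxide target masses for 2000 pbw glaze:
  TiO2: 1.837% × 2000 = 36.74 pbw
  SrO: 7.667% × 2000 = 153.3 pbw
  ZrO2: 5.130% × 2000 = 102.6 pbw
  Al2O3: 19.07% × 2000 = 381.4 pbw
  SiO2: 53.62% × 2000 = 1072 pbw
  Na2O: 12.68% × 2000 = 253.6 pbw
Checking each oxide sum with the batch weights as given, versus the basis set out (target by target, the sums agree inside rounding margins):
  TiO2: 37.11·0.9900 = 36.74 pbw (target 36.74 pbw)
  SrO: 218.0·0.7033 = 153.3 pbw (target 153.3 pbw)
  ZrO2: 152.9·0.6710 = 102.6 pbw (target 102.6 pbw)
  Al2O3: 1497·0.1941 + 139.4·0.6513 = 381.4 pbw (target 381.4 pbw)
  SiO2: 152.9·0.3280 + 1497·0.6828 = 1072 pbw (target 1072 pbw)
  Na2O: 1497·0.1105 + 201.8·0.4368 = 253.6 pbw (target 253.6 pbw)
Auditing the glass mass value: total batch − LOI = 2000 pbw (per-oxide target masses sum to 2000 pbw; basis as stated: 2000 pbw — any gap is answer rounding).
Total batch = Σ batch = 2246 pbw; LOI loss = Σ batch·LOI = 246.3 pbw; as yield: glass ÷ batch → 89.03%.

Revised batch per 2000 pbw glaze:
  Material A: 152.9 pbw
  Raw B: 1497 pbw
  Ingredient C: 139.4 pbw
  Material G: 201.8 pbw
  Component E: 37.11 pbw
  Source F: 218.0 pbw
Total batch = 2246 pbw; LOI loss = 246.3 pbw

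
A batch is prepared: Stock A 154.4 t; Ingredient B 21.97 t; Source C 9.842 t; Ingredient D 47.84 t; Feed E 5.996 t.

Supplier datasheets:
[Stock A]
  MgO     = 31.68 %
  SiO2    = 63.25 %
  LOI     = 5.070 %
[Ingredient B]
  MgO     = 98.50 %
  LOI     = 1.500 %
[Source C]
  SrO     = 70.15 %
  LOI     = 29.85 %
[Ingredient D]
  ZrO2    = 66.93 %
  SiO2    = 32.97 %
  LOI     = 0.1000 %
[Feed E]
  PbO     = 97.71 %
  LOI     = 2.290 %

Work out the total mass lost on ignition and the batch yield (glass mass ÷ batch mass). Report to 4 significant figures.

LOI loss = 11.28 t; glass = 228.8 t; yield = 95.30%

The working math keeps full float precision in every operation. The intermediate values are printed rounded off to 4 significant digits in the printout; every reported number is rounded only once; all derived quantities are carried from the batch weights on 228.8 t of glass in full precision (ignition loss, the totals, five oxide percentages, glass mass, the yield), as written in the question or the answer.
Each material's LOI contribution:
  Stock A: 154.4 × 0.05070 = 7.828 t
  Ingredient B: 21.97 × 0.01500 = 0.3295 t
  Source C: 9.842 × 0.2985 = 2.938 t
  Ingredient D: 47.84 × 0.001000 = 0.04784 t
  Feed E: 5.996 × 0.02290 = 0.1373 t
Total LOI = 11.28 t
Glass = batch − LOI = 240.0 − 11.28 = 228.8 t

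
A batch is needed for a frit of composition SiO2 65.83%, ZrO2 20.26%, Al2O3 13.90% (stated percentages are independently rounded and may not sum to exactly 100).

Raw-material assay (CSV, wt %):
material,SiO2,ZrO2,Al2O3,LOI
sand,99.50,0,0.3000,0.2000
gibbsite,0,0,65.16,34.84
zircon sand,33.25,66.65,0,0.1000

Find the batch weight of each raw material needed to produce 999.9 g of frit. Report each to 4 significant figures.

All arithmetic carries exact precision through the solve — mid-chain values appear, rounded to 4 significant digits, at each printed step — each reported figure is rounded exactly once; all derived quantities (the three compositions, glass mass, the yield, the totals, ignition loss) are computed using the weight values on 999.9 g of glass in exact precision, as written in question or answer.
Target masses of each oxide per 999.9 g frit:
  SiO2: 65.83% × 999.9 = 658.2 g
  ZrO2: 20.26% × 999.9 = 202.6 g
  Al2O3: 13.90% × 999.9 = 139.0 g
Checking each oxide sum working from each reported weight, at the basis given (delivered sums recover each target modulo rounding of the values):
  SiO2: 560.0·0.9950 + 303.9·0.3325 = 658.2 g (target 658.2 g)
  ZrO2: 303.9·0.6665 = 202.5 g (target 202.6 g)
  Al2O3: 560.0·0.003000 + 210.7·0.6516 = 139.0 g (target 139.0 g)
Consistency of the glass mass: total batch − LOI = 999.8 g (oxide target masses add up to 999.8 g; versus the stated basis of 999.9 g — a pure rounding effect).
Whole-batch sum: Σ batch = 1075 g; Σ batch·LOI gives LOI loss = 74.83 g; glass ÷ batch gives a yield of 93.04%.

Batch per 999.9 g frit:
  sand: 560.0 g
  gibbsite: 210.7 g
  zircon sand: 303.9 g
Total batch = 1075 g; LOI loss = 74.83 g; yield = 93.04%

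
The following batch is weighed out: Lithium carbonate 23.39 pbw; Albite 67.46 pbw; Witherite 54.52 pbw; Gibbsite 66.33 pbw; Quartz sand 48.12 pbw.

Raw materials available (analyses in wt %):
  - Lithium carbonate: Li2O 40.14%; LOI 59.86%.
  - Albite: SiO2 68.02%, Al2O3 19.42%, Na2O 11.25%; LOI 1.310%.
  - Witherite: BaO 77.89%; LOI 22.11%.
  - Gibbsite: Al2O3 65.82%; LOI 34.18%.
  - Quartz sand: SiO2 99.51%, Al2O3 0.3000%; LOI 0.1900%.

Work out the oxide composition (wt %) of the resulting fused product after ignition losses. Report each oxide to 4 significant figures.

In-progress results are displayed rounded to four significant figures when written out; all arithmetic runs at exact precision through every step. Each reported figure includes exactly one rounding. The derived quantities (totals, LOI, net glass mass, yield, the five compositions) are re-derived at full precision using the weight values for 210.1 pbw of glass as written in the problem or answer text.
Mass of each oxide from the mix:
  SiO2: 67.46·0.6802 + 48.12·0.9951 = 93.77 pbw
  Al2O3: 67.46·0.1942 + 66.33·0.6582 + 48.12·0.003000 = 56.90 pbw
  Li2O: 23.39·0.4014 = 9.389 pbw
  BaO: 54.52·0.7789 = 42.47 pbw
  Na2O: 67.46·0.1125 = 7.589 pbw
LOI: 23.39·0.5986 + 67.46·0.01310 + 54.52·0.2211 + 66.33·0.3418 + 48.12·0.001900 = 49.70 pbw
Glass mass = batch − LOI = 259.8 − 49.70 = 210.1 pbw (equal to the oxide-mass sum)
each wt % is 100 × oxide ÷ glass

Glass mass = 210.1 pbw (batch 259.8 − LOI 49.70).
Composition: SiO2 44.63%, Al2O3 27.08%, Li2O 4.468%, BaO 20.21%, Na2O 3.612%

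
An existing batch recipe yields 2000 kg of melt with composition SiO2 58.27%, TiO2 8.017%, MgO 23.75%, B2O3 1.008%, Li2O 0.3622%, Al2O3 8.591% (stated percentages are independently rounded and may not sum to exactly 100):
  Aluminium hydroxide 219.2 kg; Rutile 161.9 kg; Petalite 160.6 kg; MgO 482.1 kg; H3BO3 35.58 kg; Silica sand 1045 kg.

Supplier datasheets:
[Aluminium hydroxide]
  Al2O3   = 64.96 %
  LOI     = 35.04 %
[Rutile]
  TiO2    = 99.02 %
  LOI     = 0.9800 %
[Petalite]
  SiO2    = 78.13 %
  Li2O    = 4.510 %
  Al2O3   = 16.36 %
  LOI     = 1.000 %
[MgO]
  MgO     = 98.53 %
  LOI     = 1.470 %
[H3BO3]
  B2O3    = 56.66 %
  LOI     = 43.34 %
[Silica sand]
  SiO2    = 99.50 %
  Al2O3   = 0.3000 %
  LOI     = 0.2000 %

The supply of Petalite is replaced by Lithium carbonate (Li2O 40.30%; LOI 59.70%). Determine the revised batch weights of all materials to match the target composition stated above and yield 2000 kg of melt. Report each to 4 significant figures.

Revised batch per 2000 kg melt:
  Aluminium hydroxide: 259.1 kg
  Rutile: 161.9 kg
  Lithium carbonate: 17.98 kg
  MgO: 482.1 kg
  H3BO3: 35.58 kg
  Silica sand: 1171 kg
Total batch = 2128 kg; LOI loss = 128.0 kg

Working values appear (rounded to 4 significant digits) when written out — each numeric step keeps full float precision in all steps — exactly one rounding lands on each reported number — the derived quantities, which include the yield, LOI, the six compositions, glass mass, totals, are recomputed at exact precision, as set out in the problem or answer text, using the weight values for 2000 kg of glass.
The oxide mass targets at 2000 kg melt:
  SiO2: 58.27% × 2000 = 1165 kg
  TiO2: 8.017% × 2000 = 160.3 kg
  MgO: 23.75% × 2000 = 475.0 kg
  B2O3: 1.008% × 2000 = 20.16 kg
  Li2O: 0.3622% × 2000 = 7.244 kg
  Al2O3: 8.591% × 2000 = 171.8 kg
Sums-versus-targets review per the reported batch figures, under the basis named above (sum by sum, the targets are met inside rounding margins):
  SiO2: 1171·0.9950 = 1165 kg (target 1165 kg)
  TiO2: 161.9·0.9902 = 160.3 kg (target 160.3 kg)
  MgO: 482.1·0.9853 = 475.0 kg (target 475.0 kg)
  B2O3: 35.58·0.5666 = 20.16 kg (target 20.16 kg)
  Li2O: 17.98·0.4030 = 7.246 kg (target 7.244 kg)
  Al2O3: 259.1·0.6496 + 1171·0.003000 = 171.8 kg (target 171.8 kg)
Glass-mass bookkeeping: total charge less LOI = 2000 kg (summing oxide targets gives 2000 kg; versus the stated basis of 2000 kg — any gap is answer rounding).
Batch grand total — Σ batch = 2128 kg; LOI loss = Σ batch·LOI = 128.0 kg; yield = glass ÷ total batch = 93.99%.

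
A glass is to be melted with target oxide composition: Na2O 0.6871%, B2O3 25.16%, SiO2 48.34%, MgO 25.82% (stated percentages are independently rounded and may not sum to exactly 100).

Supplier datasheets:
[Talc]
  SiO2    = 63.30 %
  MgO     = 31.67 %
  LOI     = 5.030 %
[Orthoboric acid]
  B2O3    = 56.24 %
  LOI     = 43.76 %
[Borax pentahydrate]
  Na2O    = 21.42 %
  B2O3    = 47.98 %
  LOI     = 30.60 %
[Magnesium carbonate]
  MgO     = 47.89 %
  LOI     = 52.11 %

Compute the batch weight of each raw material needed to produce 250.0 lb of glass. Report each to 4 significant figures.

Batch per 250.0 lb glass:
  Talc: 190.9 lb
  Orthoboric acid: 105.0 lb
  Borax pentahydrate: 8.019 lb
  Magnesium carbonate: 8.534 lb
Total batch = 312.5 lb; LOI loss = 62.45 lb; yield = 80.01%

Every computation holds full precision at every stage. In-progress results are displayed with 4-significant-digit rounding across the worked steps — exactly one rounding goes into each reported figure. All derived quantities, including LOI, yield, totals, the four compositions, net glass mass, are recomputed using the weight values per 250.0 lb of glass in full precision, as given in either problem or answer.
Oxide mass targets, per 250.0 lb glass:
  Na2O: 0.6871% × 250.0 = 1.718 lb
  B2O3: 25.16% × 250.0 = 62.90 lb
  SiO2: 48.34% × 250.0 = 120.8 lb
  MgO: 25.82% × 250.0 = 64.55 lb
Balance tally, oxide-wise, with the batch weights as given, per the basis as stated (every target is met by its sum up to rounding of the answer):
  Na2O: 8.019·0.2142 = 1.718 lb (target 1.718 lb)
  B2O3: 105.0·0.5624 + 8.019·0.4798 = 62.90 lb (target 62.90 lb)
  SiO2: 190.9·0.6330 = 120.8 lb (target 120.8 lb)
  MgO: 190.9·0.3167 + 8.534·0.4789 = 64.54 lb (target 64.55 lb)
Consistency of the glass mass: total batch − LOI = 250.0 lb (targets for the oxides total 250.0 lb; stated basis 250.0 lb — any gap is answer rounding).
Summing the batch: Σ batch = 312.5 lb; ignition loss, Σ(batch × LOI) = 62.45 lb; the yield ratio, glass ÷ batch: 80.01%.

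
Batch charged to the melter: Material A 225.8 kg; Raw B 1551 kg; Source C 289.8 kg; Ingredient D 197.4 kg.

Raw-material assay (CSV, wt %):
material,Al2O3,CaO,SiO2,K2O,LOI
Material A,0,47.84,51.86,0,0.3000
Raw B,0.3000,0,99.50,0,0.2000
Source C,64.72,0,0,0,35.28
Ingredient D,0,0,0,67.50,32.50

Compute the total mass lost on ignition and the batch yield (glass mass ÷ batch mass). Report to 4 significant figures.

Each numeric step maintains exact precision at each step; the intermediate values are shown rounded to four significant digits in the working. Every reported value is rounded just once — the derived quantities are rebuilt from the batch weights per 2094 kg of glass in exact precision (net glass mass, LOI, yield, four oxide percentages, totals) as set out in either problem or answer.
LOI of each material in turn:
  Material A: 225.8 × 0.003000 = 0.6774 kg
  Raw B: 1551 × 0.002000 = 3.102 kg
  Source C: 289.8 × 0.3528 = 102.2 kg
  Ingredient D: 197.4 × 0.3250 = 64.16 kg
Total LOI = 170.2 kg
Glass = batch − LOI = 2264 − 170.2 = 2094 kg

LOI loss = 170.2 kg; glass = 2094 kg; yield = 92.48%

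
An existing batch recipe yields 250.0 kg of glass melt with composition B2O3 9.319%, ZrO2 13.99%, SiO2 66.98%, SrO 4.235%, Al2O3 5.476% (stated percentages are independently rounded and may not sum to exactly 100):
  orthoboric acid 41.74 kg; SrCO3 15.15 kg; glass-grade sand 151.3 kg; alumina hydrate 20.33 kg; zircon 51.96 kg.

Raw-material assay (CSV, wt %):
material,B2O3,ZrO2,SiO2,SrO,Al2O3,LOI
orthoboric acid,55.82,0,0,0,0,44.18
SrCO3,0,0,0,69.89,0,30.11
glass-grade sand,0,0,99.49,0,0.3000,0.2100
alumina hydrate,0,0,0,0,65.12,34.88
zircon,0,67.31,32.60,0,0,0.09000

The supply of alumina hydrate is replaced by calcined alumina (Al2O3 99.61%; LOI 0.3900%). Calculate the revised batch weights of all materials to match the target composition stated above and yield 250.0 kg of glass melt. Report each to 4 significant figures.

All arithmetic keeps exact precision throughout. In-progress results are printed rounded to 4 significant digits as written; a single rounding completes every reported result; derived quantities (the yield, the five compositions, net glass mass, ignition loss, the totals) are computed at full float precision from the batch weights on 250.0 kg of glass, exactly as shown in the question or the answer.
Per-oxide target masses for 250.0 kg glass melt:
  B2O3: 9.319% × 250.0 = 23.30 kg
  ZrO2: 13.99% × 250.0 = 34.98 kg
  SiO2: 66.98% × 250.0 = 167.4 kg
  SrO: 4.235% × 250.0 = 10.59 kg
  Al2O3: 5.476% × 250.0 = 13.69 kg
Mass-balance tally per oxide from the weights as reported, against the basis in use (target by target, the sums agree once rounding is allowed for):
  B2O3: 41.74·0.5582 = 23.30 kg (target 23.30 kg)
  ZrO2: 51.96·0.6731 = 34.97 kg (target 34.98 kg)
  SiO2: 151.3·0.9949 + 51.96·0.3260 = 167.5 kg (target 167.4 kg)
  SrO: 15.15·0.6989 = 10.59 kg (target 10.59 kg)
  Al2O3: 151.3·0.003000 + 13.29·0.9961 = 13.69 kg (target 13.69 kg)
Glass-mass closure: total charge less LOI = 250.0 kg (summing oxide targets gives 250.0 kg; stated basis 250.0 kg — deltas are rounding alone).
Batch grand total — Σ batch = 273.4 kg; Σ batch·LOI gives LOI loss = 23.42 kg; yield = glass ÷ total batch = 91.44%.

Revised batch per 250.0 kg glass melt:
  orthoboric acid: 41.74 kg
  SrCO3: 15.15 kg
  glass-grade sand: 151.3 kg
  calcined alumina: 13.29 kg
  zircon: 51.96 kg
Total batch = 273.4 kg; LOI loss = 23.42 kg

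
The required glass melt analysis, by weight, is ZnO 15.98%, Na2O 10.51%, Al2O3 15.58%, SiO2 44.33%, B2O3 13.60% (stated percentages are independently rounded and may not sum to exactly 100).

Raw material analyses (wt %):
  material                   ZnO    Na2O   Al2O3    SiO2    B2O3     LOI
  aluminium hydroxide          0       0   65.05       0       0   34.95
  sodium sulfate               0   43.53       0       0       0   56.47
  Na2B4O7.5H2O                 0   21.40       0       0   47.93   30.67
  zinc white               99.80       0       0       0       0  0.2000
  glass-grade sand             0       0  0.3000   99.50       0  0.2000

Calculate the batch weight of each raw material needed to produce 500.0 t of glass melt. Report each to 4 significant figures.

The intermediate values are printed (rounded to 4 significant digits) alongside each step. The whole derivation keeps exact precision from first step to last; every reported number is rounded exactly once; derived quantities are recomputed at exact precision (the totals, the yield, glass mass, LOI, the five compositions) from the batch weights on 500.0 t of glass exactly as shown in the problem or answer text.
Target masses of each oxide per 500.0 t glass melt:
  ZnO: 15.98% × 500.0 = 79.90 t
  Na2O: 10.51% × 500.0 = 52.55 t
  Al2O3: 15.58% × 500.0 = 77.90 t
  SiO2: 44.33% × 500.0 = 221.6 t
  B2O3: 13.60% × 500.0 = 68.00 t
Checking each oxide sum given the weights on record, relative to the basis at hand (target by target, the sums agree once rounding is allowed for):
  ZnO: 80.06·0.9980 = 79.90 t (target 79.90 t)
  Na2O: 50.97·0.4353 + 141.9·0.2140 = 52.55 t (target 52.55 t)
  Al2O3: 118.7·0.6505 + 222.8·0.003000 = 77.88 t (target 77.90 t)
  SiO2: 222.8·0.9950 = 221.7 t (target 221.6 t)
  B2O3: 141.9·0.4793 = 68.01 t (target 68.00 t)
Auditing the glass mass value: Σ batch − LOI loss = 500.0 t (oxide target masses add up to 500.0 t; stated basis 500.0 t — a pure rounding effect).
Adding the batch up: Σ batch = 614.4 t; LOI removed, Σ of batch·LOI: 114.4 t; yield: glass divided by total = 81.38%.

Batch per 500.0 t glass melt:
  aluminium hydroxide: 118.7 t
  sodium sulfate: 50.97 t
  Na2B4O7.5H2O: 141.9 t
  zinc white: 80.06 t
  glass-grade sand: 222.8 t
Total batch = 614.4 t; LOI loss = 114.4 t; yield = 81.38%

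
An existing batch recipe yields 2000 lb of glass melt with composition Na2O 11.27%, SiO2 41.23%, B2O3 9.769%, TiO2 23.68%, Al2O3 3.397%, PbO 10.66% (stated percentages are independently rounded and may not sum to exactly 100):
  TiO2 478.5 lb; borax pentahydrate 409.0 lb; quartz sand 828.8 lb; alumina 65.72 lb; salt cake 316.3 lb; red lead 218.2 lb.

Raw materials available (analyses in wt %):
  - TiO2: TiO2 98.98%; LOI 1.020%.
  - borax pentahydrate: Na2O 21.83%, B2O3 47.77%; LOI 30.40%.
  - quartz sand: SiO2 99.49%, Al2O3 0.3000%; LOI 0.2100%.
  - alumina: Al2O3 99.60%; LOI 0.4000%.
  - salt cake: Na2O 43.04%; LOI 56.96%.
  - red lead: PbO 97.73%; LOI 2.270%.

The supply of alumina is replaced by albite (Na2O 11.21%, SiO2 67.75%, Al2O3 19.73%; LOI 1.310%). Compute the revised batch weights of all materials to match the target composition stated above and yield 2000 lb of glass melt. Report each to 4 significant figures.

Revised batch per 2000 lb glass melt:
  TiO2: 478.5 lb
  borax pentahydrate: 409.0 lb
  quartz sand: 600.6 lb
  albite: 335.2 lb
  salt cake: 228.9 lb
  red lead: 218.2 lb
Total batch = 2270 lb; LOI loss = 270.2 lb

Each numeric step holds full precision from start to finish — mid-chain values are printed rounded off to 4 significant figures in the working — each reported result sees exactly one rounding. All derived quantities, including yield, glass mass, LOI, the six compositions, the totals, are carried from the weighed amounts for 2000 lb of glass at full precision as they appear in the problem or answer text.
Oxide mass targets, per 2000 lb glass melt:
  Na2O: 11.27% × 2000 = 225.4 lb
  SiO2: 41.23% × 2000 = 824.6 lb
  B2O3: 9.769% × 2000 = 195.4 lb
  TiO2: 23.68% × 2000 = 473.6 lb
  Al2O3: 3.397% × 2000 = 67.94 lb
  PbO: 10.66% × 2000 = 213.2 lb
Per-oxide balance check working from each reported weight, on the stated basis (each sum matches its target mass exact up to rounding of places):
  Na2O: 409.0·0.2183 + 335.2·0.1121 + 228.9·0.4304 = 225.4 lb (target 225.4 lb)
  SiO2: 600.6·0.9949 + 335.2·0.6775 = 824.6 lb (target 824.6 lb)
  B2O3: 409.0·0.4777 = 195.4 lb (target 195.4 lb)
  TiO2: 478.5·0.9898 = 473.6 lb (target 473.6 lb)
  Al2O3: 600.6·0.003000 + 335.2·0.1973 = 67.94 lb (target 67.94 lb)
  PbO: 218.2·0.9773 = 213.2 lb (target 213.2 lb)
Glass-mass sanity pass: whole batch net of LOI = 2000 lb (the Σ of target masses is 2000 lb; with the basis standing at 2000 lb — any gap is answer rounding).
Total batch = Σ batch = 2270 lb; LOI loss = Σ batch·LOI = 270.2 lb; glass ÷ batch gives a yield of 88.10%.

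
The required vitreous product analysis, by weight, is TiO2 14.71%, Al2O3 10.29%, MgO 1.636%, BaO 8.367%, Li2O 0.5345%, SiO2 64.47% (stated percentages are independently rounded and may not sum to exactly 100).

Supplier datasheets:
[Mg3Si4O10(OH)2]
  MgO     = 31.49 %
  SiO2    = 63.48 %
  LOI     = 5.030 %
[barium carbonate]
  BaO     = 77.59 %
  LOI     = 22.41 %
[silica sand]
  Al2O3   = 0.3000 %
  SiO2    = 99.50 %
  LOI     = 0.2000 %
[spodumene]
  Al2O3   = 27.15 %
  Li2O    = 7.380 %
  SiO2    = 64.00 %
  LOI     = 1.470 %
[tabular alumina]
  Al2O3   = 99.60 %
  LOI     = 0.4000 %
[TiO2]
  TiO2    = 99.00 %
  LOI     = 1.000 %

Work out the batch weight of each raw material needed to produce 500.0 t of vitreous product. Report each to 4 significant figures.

In-progress results are displayed, rounded to four significant figures, between the steps. The working math holds full float precision at each step; exactly one rounding lands on each reported result. Derived quantities (totals, ignition loss, the yield, glass mass, the six compositions) are computed at full float precision starting from the weights for 500.0 t of glass, as written in question or answer.
Per-oxide target masses for 500.0 t vitreous product:
  TiO2: 14.71% × 500.0 = 73.55 t
  Al2O3: 10.29% × 500.0 = 51.45 t
  MgO: 1.636% × 500.0 = 8.180 t
  BaO: 8.367% × 500.0 = 41.84 t
  Li2O: 0.5345% × 500.0 = 2.672 t
  SiO2: 64.47% × 500.0 = 322.4 t
Oxide-by-oxide audit applying the batch weights above, per the basis as stated (sums match the target masses modulo rounding of the values):
  TiO2: 74.29·0.9900 = 73.55 t (target 73.55 t)
  Al2O3: 284.1·0.003000 + 36.21·0.2715 + 40.93·0.9960 = 51.45 t (target 51.45 t)
  MgO: 25.98·0.3149 = 8.181 t (target 8.180 t)
  BaO: 53.92·0.7759 = 41.84 t (target 41.84 t)
  Li2O: 36.21·0.07380 = 2.672 t (target 2.672 t)
  SiO2: 25.98·0.6348 + 284.1·0.9950 + 36.21·0.6400 = 322.3 t (target 322.4 t)
Glass-mass sanity pass: the batch minus its LOI: 500.0 t (summing oxide targets gives 500.0 t; the stated basis being 500.0 t — rounding explains the deltas).
Summing the batch: Σ batch = 515.4 t; LOI loss = Σ batch·LOI = 15.40 t; as yield: glass ÷ batch → 97.01%.

Batch per 500.0 t vitreous product:
  Mg3Si4O10(OH)2: 25.98 t
  barium carbonate: 53.92 t
  silica sand: 284.1 t
  spodumene: 36.21 t
  tabular alumina: 40.93 t
  TiO2: 74.29 t
Total batch = 515.4 t; LOI loss = 15.40 t; yield = 97.01%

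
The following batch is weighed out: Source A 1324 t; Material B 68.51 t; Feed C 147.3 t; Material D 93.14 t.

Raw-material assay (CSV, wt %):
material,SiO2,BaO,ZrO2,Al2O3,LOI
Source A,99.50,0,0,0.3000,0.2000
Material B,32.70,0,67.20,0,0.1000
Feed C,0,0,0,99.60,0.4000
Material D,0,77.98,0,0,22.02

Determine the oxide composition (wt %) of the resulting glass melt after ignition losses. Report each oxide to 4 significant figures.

Glass mass = 1609 t (batch 1633 − LOI 23.82).
Composition: SiO2 83.26%, BaO 4.514%, ZrO2 2.861%, Al2O3 9.364%

All internal work carries full precision all the way through — working values are printed (rounded to 4 significant figures) at each printed step. Every reported figure takes just one rounding. The derived quantities are rebuilt in full precision (four oxide percentages, yield, LOI, the totals, glass mass) from the batch weights for 1609 t of glass as quoted within the problem or the answer.
Per-oxide mass from batch:
  SiO2: 1324·0.9950 + 68.51·0.3270 = 1340 t
  BaO: 93.14·0.7798 = 72.63 t
  ZrO2: 68.51·0.6720 = 46.04 t
  Al2O3: 1324·0.003000 + 147.3·0.9960 = 150.7 t
LOI: 1324·0.002000 + 68.51·0.001000 + 147.3·0.004000 + 93.14·0.2202 = 23.82 t
batch − LOI leaves glass = 1633 − 23.82 = 1609 t (= Σ oxide masses)
wt %: oxide over glass, times 100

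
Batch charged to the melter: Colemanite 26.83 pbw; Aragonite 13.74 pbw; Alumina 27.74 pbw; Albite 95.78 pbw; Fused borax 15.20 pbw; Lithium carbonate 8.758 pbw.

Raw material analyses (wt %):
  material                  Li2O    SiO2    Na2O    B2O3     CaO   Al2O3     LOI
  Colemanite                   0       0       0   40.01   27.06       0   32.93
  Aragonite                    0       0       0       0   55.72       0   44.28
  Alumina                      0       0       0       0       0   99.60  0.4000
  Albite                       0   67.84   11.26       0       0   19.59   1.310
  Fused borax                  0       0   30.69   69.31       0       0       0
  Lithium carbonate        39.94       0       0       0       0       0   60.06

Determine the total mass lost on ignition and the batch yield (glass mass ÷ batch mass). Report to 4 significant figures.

Each numeric step maintains full precision at every stage; working values are displayed, rounded to four significant figures, as written — a single rounding produces every reported value — all derived quantities are computed from the weighed amounts at 166.5 pbw of glass at full precision (ignition loss, totals, the yield, net glass mass, the six compositions), as they appear in question or answer.
Per-material ignition loss:
  Colemanite: 26.83 × 0.3293 = 8.835 pbw
  Aragonite: 13.74 × 0.4428 = 6.084 pbw
  Alumina: 27.74 × 0.004000 = 0.1110 pbw
  Albite: 95.78 × 0.01310 = 1.255 pbw
  Fused borax: 15.20 × 0 = 0 pbw
  Lithium carbonate: 8.758 × 0.6006 = 5.260 pbw
Total LOI = 21.54 pbw
Glass = batch − LOI = 188.0 − 21.54 = 166.5 pbw

LOI loss = 21.54 pbw; glass = 166.5 pbw; yield = 88.54%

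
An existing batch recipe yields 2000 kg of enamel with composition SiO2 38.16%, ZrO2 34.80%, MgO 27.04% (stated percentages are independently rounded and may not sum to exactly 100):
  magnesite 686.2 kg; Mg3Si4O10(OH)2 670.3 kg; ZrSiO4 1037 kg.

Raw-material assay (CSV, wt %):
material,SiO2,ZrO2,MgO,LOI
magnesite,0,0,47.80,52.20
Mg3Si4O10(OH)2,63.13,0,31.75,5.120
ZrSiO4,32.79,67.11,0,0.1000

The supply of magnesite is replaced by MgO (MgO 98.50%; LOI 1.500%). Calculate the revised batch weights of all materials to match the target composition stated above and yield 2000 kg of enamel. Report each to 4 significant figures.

Mid-chain values are shown with 4-significant-figure rounding alongside each step — each numeric step keeps full precision in every operation; a single rounding finalizes each reported value. All derived quantities, which include the totals, the yield, glass mass, three oxide percentages, LOI, are re-derived at full float precision, exactly as printed in the problem or answer text, from the batch weights at 2000 kg of glass.
Target masses of each oxide per 2000 kg enamel:
  SiO2: 38.16% × 2000 = 763.2 kg
  ZrO2: 34.80% × 2000 = 696.0 kg
  MgO: 27.04% × 2000 = 540.8 kg
A balance pass over the oxides, using the reported weights, at the basis given (sums match the target masses within answer rounding):
  SiO2: 670.3·0.6313 + 1037·0.3279 = 763.2 kg (target 763.2 kg)
  ZrO2: 1037·0.6711 = 695.9 kg (target 696.0 kg)
  MgO: 333.0·0.9850 + 670.3·0.3175 = 540.8 kg (target 540.8 kg)
Auditing the glass mass value: total charge less LOI = 2000 kg (the Σ of target masses is 2000 kg; with the basis standing at 2000 kg — gaps are rounding artifacts).
Summing the batch: Σ batch = 2040 kg; Σ batch·LOI gives LOI loss = 40.35 kg; glass ÷ batch gives a yield of 98.02%.

Revised batch per 2000 kg enamel:
  MgO: 333.0 kg
  Mg3Si4O10(OH)2: 670.3 kg
  ZrSiO4: 1037 kg
Total batch = 2040 kg; LOI loss = 40.35 kg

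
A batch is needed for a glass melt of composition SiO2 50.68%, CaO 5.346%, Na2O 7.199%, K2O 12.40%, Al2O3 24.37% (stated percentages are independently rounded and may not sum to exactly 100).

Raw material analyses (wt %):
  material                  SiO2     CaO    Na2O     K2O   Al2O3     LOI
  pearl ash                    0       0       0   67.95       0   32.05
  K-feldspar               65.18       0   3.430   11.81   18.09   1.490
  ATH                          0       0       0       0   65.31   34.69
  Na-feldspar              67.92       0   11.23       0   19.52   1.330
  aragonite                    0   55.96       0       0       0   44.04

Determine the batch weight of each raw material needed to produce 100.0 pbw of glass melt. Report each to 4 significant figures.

Batch per 100.0 pbw glass melt:
  pearl ash: 15.46 pbw
  K-feldspar: 16.07 pbw
  ATH: 15.17 pbw
  Na-feldspar: 59.20 pbw
  aragonite: 9.553 pbw
Total batch = 115.5 pbw; LOI loss = 15.45 pbw; yield = 86.62%

All arithmetic carries exact precision through the solve. Mid-chain values are shown with 4-significant-figure rounding in the printout; each reported number receives exactly one rounding; derived quantities are rebuilt starting from the weights on 100.0 pbw of glass in full float precision (totals, yield, net glass mass, LOI, the five compositions), as written in the question or the answer.
Target oxide masses per 100.0 pbw glass melt:
  SiO2: 50.68% × 100.0 = 50.68 pbw
  CaO: 5.346% × 100.0 = 5.346 pbw
  Na2O: 7.199% × 100.0 = 7.199 pbw
  K2O: 12.40% × 100.0 = 12.40 pbw
  Al2O3: 24.37% × 100.0 = 24.37 pbw
Checking each oxide sum with the batch weights as given, at the basis given (sums match the target masses given rounding of the digits):
  SiO2: 16.07·0.6518 + 59.20·0.6792 = 50.68 pbw (target 50.68 pbw)
  CaO: 9.553·0.5596 = 5.346 pbw (target 5.346 pbw)
  Na2O: 16.07·0.03430 + 59.20·0.1123 = 7.199 pbw (target 7.199 pbw)
  K2O: 15.46·0.6795 + 16.07·0.1181 = 12.40 pbw (target 12.40 pbw)
  Al2O3: 16.07·0.1809 + 15.17·0.6531 + 59.20·0.1952 = 24.37 pbw (target 24.37 pbw)
Mass balance on the glass: the batch minus its LOI: 100.0 pbw (the targets, summed, come to 100.0 pbw; the stated basis being 100.0 pbw — deltas are rounding alone).
Total batch = Σ batch = 115.5 pbw; Σ batch·LOI gives LOI loss = 15.45 pbw; the yield ratio, glass ÷ batch: 86.62%.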